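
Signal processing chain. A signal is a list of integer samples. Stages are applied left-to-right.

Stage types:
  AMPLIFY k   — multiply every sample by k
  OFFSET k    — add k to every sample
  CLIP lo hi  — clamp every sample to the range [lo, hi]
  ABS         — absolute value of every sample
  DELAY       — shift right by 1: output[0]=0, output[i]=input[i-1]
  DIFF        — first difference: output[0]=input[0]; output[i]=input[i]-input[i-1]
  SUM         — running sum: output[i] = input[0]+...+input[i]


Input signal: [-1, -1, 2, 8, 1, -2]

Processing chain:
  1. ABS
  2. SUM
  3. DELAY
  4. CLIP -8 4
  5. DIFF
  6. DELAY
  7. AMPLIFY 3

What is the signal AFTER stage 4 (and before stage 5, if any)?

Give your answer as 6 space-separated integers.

Input: [-1, -1, 2, 8, 1, -2]
Stage 1 (ABS): |-1|=1, |-1|=1, |2|=2, |8|=8, |1|=1, |-2|=2 -> [1, 1, 2, 8, 1, 2]
Stage 2 (SUM): sum[0..0]=1, sum[0..1]=2, sum[0..2]=4, sum[0..3]=12, sum[0..4]=13, sum[0..5]=15 -> [1, 2, 4, 12, 13, 15]
Stage 3 (DELAY): [0, 1, 2, 4, 12, 13] = [0, 1, 2, 4, 12, 13] -> [0, 1, 2, 4, 12, 13]
Stage 4 (CLIP -8 4): clip(0,-8,4)=0, clip(1,-8,4)=1, clip(2,-8,4)=2, clip(4,-8,4)=4, clip(12,-8,4)=4, clip(13,-8,4)=4 -> [0, 1, 2, 4, 4, 4]

Answer: 0 1 2 4 4 4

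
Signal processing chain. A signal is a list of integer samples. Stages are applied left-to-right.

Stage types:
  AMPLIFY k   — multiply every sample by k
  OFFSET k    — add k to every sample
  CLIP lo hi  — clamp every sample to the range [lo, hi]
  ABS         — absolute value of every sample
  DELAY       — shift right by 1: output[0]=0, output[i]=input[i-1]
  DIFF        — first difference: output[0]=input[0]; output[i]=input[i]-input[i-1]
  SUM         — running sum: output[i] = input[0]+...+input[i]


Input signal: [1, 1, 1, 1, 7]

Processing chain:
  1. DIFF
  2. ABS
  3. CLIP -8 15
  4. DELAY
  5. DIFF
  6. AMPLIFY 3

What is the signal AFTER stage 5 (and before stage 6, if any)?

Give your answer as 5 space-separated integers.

Answer: 0 1 -1 0 0

Derivation:
Input: [1, 1, 1, 1, 7]
Stage 1 (DIFF): s[0]=1, 1-1=0, 1-1=0, 1-1=0, 7-1=6 -> [1, 0, 0, 0, 6]
Stage 2 (ABS): |1|=1, |0|=0, |0|=0, |0|=0, |6|=6 -> [1, 0, 0, 0, 6]
Stage 3 (CLIP -8 15): clip(1,-8,15)=1, clip(0,-8,15)=0, clip(0,-8,15)=0, clip(0,-8,15)=0, clip(6,-8,15)=6 -> [1, 0, 0, 0, 6]
Stage 4 (DELAY): [0, 1, 0, 0, 0] = [0, 1, 0, 0, 0] -> [0, 1, 0, 0, 0]
Stage 5 (DIFF): s[0]=0, 1-0=1, 0-1=-1, 0-0=0, 0-0=0 -> [0, 1, -1, 0, 0]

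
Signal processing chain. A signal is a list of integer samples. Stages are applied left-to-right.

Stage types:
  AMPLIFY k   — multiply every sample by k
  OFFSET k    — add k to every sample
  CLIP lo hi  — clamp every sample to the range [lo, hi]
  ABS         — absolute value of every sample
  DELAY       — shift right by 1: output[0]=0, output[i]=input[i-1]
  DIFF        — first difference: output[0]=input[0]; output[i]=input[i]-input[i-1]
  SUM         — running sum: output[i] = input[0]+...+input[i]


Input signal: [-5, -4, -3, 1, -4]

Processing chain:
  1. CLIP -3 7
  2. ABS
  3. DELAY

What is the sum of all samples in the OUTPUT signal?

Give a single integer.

Input: [-5, -4, -3, 1, -4]
Stage 1 (CLIP -3 7): clip(-5,-3,7)=-3, clip(-4,-3,7)=-3, clip(-3,-3,7)=-3, clip(1,-3,7)=1, clip(-4,-3,7)=-3 -> [-3, -3, -3, 1, -3]
Stage 2 (ABS): |-3|=3, |-3|=3, |-3|=3, |1|=1, |-3|=3 -> [3, 3, 3, 1, 3]
Stage 3 (DELAY): [0, 3, 3, 3, 1] = [0, 3, 3, 3, 1] -> [0, 3, 3, 3, 1]
Output sum: 10

Answer: 10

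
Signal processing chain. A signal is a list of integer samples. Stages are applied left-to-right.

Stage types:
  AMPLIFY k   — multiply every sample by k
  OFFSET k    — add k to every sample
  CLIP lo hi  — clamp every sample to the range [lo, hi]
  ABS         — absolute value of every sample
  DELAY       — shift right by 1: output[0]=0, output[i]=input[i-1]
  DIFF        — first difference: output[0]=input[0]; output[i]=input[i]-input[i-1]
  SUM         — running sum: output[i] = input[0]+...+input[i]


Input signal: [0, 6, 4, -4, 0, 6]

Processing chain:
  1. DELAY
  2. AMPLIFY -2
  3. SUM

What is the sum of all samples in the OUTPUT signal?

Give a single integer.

Input: [0, 6, 4, -4, 0, 6]
Stage 1 (DELAY): [0, 0, 6, 4, -4, 0] = [0, 0, 6, 4, -4, 0] -> [0, 0, 6, 4, -4, 0]
Stage 2 (AMPLIFY -2): 0*-2=0, 0*-2=0, 6*-2=-12, 4*-2=-8, -4*-2=8, 0*-2=0 -> [0, 0, -12, -8, 8, 0]
Stage 3 (SUM): sum[0..0]=0, sum[0..1]=0, sum[0..2]=-12, sum[0..3]=-20, sum[0..4]=-12, sum[0..5]=-12 -> [0, 0, -12, -20, -12, -12]
Output sum: -56

Answer: -56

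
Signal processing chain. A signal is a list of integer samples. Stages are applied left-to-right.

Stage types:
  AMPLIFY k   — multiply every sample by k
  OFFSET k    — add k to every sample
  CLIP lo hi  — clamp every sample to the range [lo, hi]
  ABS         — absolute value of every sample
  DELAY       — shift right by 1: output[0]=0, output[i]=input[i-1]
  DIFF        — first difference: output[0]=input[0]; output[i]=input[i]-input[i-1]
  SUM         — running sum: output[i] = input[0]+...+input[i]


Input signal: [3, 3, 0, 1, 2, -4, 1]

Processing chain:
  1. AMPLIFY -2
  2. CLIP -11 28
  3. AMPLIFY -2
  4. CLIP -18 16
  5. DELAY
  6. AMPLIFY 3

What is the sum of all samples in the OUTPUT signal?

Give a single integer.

Answer: 60

Derivation:
Input: [3, 3, 0, 1, 2, -4, 1]
Stage 1 (AMPLIFY -2): 3*-2=-6, 3*-2=-6, 0*-2=0, 1*-2=-2, 2*-2=-4, -4*-2=8, 1*-2=-2 -> [-6, -6, 0, -2, -4, 8, -2]
Stage 2 (CLIP -11 28): clip(-6,-11,28)=-6, clip(-6,-11,28)=-6, clip(0,-11,28)=0, clip(-2,-11,28)=-2, clip(-4,-11,28)=-4, clip(8,-11,28)=8, clip(-2,-11,28)=-2 -> [-6, -6, 0, -2, -4, 8, -2]
Stage 3 (AMPLIFY -2): -6*-2=12, -6*-2=12, 0*-2=0, -2*-2=4, -4*-2=8, 8*-2=-16, -2*-2=4 -> [12, 12, 0, 4, 8, -16, 4]
Stage 4 (CLIP -18 16): clip(12,-18,16)=12, clip(12,-18,16)=12, clip(0,-18,16)=0, clip(4,-18,16)=4, clip(8,-18,16)=8, clip(-16,-18,16)=-16, clip(4,-18,16)=4 -> [12, 12, 0, 4, 8, -16, 4]
Stage 5 (DELAY): [0, 12, 12, 0, 4, 8, -16] = [0, 12, 12, 0, 4, 8, -16] -> [0, 12, 12, 0, 4, 8, -16]
Stage 6 (AMPLIFY 3): 0*3=0, 12*3=36, 12*3=36, 0*3=0, 4*3=12, 8*3=24, -16*3=-48 -> [0, 36, 36, 0, 12, 24, -48]
Output sum: 60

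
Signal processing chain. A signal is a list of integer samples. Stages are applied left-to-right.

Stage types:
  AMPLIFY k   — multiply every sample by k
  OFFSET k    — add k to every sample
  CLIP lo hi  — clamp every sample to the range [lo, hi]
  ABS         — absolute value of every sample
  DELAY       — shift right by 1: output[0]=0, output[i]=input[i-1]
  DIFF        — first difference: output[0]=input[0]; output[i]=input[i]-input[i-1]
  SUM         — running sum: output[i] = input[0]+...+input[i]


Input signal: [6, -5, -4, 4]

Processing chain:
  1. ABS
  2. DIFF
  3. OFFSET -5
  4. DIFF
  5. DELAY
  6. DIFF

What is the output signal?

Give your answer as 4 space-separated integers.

Answer: 0 1 -8 7

Derivation:
Input: [6, -5, -4, 4]
Stage 1 (ABS): |6|=6, |-5|=5, |-4|=4, |4|=4 -> [6, 5, 4, 4]
Stage 2 (DIFF): s[0]=6, 5-6=-1, 4-5=-1, 4-4=0 -> [6, -1, -1, 0]
Stage 3 (OFFSET -5): 6+-5=1, -1+-5=-6, -1+-5=-6, 0+-5=-5 -> [1, -6, -6, -5]
Stage 4 (DIFF): s[0]=1, -6-1=-7, -6--6=0, -5--6=1 -> [1, -7, 0, 1]
Stage 5 (DELAY): [0, 1, -7, 0] = [0, 1, -7, 0] -> [0, 1, -7, 0]
Stage 6 (DIFF): s[0]=0, 1-0=1, -7-1=-8, 0--7=7 -> [0, 1, -8, 7]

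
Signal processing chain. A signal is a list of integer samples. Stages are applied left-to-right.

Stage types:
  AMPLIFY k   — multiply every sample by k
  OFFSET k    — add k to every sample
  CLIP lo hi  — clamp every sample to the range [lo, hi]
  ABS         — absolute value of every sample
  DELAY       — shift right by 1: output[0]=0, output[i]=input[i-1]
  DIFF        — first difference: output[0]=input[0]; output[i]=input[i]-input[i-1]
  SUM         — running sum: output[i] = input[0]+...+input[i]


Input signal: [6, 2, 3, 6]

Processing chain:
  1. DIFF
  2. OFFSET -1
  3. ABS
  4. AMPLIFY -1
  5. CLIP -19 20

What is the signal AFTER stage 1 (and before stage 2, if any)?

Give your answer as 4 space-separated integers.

Answer: 6 -4 1 3

Derivation:
Input: [6, 2, 3, 6]
Stage 1 (DIFF): s[0]=6, 2-6=-4, 3-2=1, 6-3=3 -> [6, -4, 1, 3]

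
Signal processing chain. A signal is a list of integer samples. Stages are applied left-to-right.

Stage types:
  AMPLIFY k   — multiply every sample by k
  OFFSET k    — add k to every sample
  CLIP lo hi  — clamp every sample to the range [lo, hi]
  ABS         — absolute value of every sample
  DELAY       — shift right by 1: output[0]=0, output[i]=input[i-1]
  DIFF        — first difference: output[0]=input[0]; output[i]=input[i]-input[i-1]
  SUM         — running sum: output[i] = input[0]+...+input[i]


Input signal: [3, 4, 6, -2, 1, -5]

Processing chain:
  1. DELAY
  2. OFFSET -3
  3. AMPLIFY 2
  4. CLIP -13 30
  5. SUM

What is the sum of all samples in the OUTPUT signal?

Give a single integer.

Input: [3, 4, 6, -2, 1, -5]
Stage 1 (DELAY): [0, 3, 4, 6, -2, 1] = [0, 3, 4, 6, -2, 1] -> [0, 3, 4, 6, -2, 1]
Stage 2 (OFFSET -3): 0+-3=-3, 3+-3=0, 4+-3=1, 6+-3=3, -2+-3=-5, 1+-3=-2 -> [-3, 0, 1, 3, -5, -2]
Stage 3 (AMPLIFY 2): -3*2=-6, 0*2=0, 1*2=2, 3*2=6, -5*2=-10, -2*2=-4 -> [-6, 0, 2, 6, -10, -4]
Stage 4 (CLIP -13 30): clip(-6,-13,30)=-6, clip(0,-13,30)=0, clip(2,-13,30)=2, clip(6,-13,30)=6, clip(-10,-13,30)=-10, clip(-4,-13,30)=-4 -> [-6, 0, 2, 6, -10, -4]
Stage 5 (SUM): sum[0..0]=-6, sum[0..1]=-6, sum[0..2]=-4, sum[0..3]=2, sum[0..4]=-8, sum[0..5]=-12 -> [-6, -6, -4, 2, -8, -12]
Output sum: -34

Answer: -34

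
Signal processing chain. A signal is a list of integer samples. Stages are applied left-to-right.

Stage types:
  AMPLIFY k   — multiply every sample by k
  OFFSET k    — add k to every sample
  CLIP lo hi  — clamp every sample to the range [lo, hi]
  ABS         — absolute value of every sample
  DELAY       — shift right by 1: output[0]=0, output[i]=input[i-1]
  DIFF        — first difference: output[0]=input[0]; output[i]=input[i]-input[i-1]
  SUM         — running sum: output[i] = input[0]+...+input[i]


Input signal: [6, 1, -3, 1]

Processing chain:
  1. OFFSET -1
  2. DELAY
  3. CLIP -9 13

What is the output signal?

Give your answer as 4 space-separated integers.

Answer: 0 5 0 -4

Derivation:
Input: [6, 1, -3, 1]
Stage 1 (OFFSET -1): 6+-1=5, 1+-1=0, -3+-1=-4, 1+-1=0 -> [5, 0, -4, 0]
Stage 2 (DELAY): [0, 5, 0, -4] = [0, 5, 0, -4] -> [0, 5, 0, -4]
Stage 3 (CLIP -9 13): clip(0,-9,13)=0, clip(5,-9,13)=5, clip(0,-9,13)=0, clip(-4,-9,13)=-4 -> [0, 5, 0, -4]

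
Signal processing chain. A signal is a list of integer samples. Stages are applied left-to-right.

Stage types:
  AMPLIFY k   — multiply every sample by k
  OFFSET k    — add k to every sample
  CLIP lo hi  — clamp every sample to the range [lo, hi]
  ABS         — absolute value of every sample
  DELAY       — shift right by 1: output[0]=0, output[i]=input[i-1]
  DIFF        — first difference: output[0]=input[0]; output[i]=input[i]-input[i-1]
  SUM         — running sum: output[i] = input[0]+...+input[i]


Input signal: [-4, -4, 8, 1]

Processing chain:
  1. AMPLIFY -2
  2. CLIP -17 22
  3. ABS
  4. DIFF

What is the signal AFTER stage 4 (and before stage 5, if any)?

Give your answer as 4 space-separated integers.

Answer: 8 0 8 -14

Derivation:
Input: [-4, -4, 8, 1]
Stage 1 (AMPLIFY -2): -4*-2=8, -4*-2=8, 8*-2=-16, 1*-2=-2 -> [8, 8, -16, -2]
Stage 2 (CLIP -17 22): clip(8,-17,22)=8, clip(8,-17,22)=8, clip(-16,-17,22)=-16, clip(-2,-17,22)=-2 -> [8, 8, -16, -2]
Stage 3 (ABS): |8|=8, |8|=8, |-16|=16, |-2|=2 -> [8, 8, 16, 2]
Stage 4 (DIFF): s[0]=8, 8-8=0, 16-8=8, 2-16=-14 -> [8, 0, 8, -14]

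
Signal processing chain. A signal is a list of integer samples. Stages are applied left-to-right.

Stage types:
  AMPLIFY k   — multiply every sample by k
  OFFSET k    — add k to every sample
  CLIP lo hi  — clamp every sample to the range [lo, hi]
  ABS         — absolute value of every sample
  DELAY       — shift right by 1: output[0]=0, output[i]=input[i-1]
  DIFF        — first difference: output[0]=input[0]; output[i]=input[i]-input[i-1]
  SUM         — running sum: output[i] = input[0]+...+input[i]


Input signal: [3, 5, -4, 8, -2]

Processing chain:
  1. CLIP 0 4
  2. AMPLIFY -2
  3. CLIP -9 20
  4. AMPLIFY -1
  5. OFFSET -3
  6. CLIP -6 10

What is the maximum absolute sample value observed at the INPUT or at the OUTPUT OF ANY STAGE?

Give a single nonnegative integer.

Answer: 8

Derivation:
Input: [3, 5, -4, 8, -2] (max |s|=8)
Stage 1 (CLIP 0 4): clip(3,0,4)=3, clip(5,0,4)=4, clip(-4,0,4)=0, clip(8,0,4)=4, clip(-2,0,4)=0 -> [3, 4, 0, 4, 0] (max |s|=4)
Stage 2 (AMPLIFY -2): 3*-2=-6, 4*-2=-8, 0*-2=0, 4*-2=-8, 0*-2=0 -> [-6, -8, 0, -8, 0] (max |s|=8)
Stage 3 (CLIP -9 20): clip(-6,-9,20)=-6, clip(-8,-9,20)=-8, clip(0,-9,20)=0, clip(-8,-9,20)=-8, clip(0,-9,20)=0 -> [-6, -8, 0, -8, 0] (max |s|=8)
Stage 4 (AMPLIFY -1): -6*-1=6, -8*-1=8, 0*-1=0, -8*-1=8, 0*-1=0 -> [6, 8, 0, 8, 0] (max |s|=8)
Stage 5 (OFFSET -3): 6+-3=3, 8+-3=5, 0+-3=-3, 8+-3=5, 0+-3=-3 -> [3, 5, -3, 5, -3] (max |s|=5)
Stage 6 (CLIP -6 10): clip(3,-6,10)=3, clip(5,-6,10)=5, clip(-3,-6,10)=-3, clip(5,-6,10)=5, clip(-3,-6,10)=-3 -> [3, 5, -3, 5, -3] (max |s|=5)
Overall max amplitude: 8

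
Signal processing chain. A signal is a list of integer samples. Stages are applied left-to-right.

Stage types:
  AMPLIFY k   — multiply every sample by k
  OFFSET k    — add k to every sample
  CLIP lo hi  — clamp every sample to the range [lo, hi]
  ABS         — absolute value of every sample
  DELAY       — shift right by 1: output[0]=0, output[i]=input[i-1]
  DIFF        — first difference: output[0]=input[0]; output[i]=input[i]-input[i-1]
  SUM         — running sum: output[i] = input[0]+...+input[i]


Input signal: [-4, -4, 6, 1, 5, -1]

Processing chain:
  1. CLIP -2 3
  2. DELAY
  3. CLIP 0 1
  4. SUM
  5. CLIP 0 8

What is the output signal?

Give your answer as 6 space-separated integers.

Answer: 0 0 0 1 2 3

Derivation:
Input: [-4, -4, 6, 1, 5, -1]
Stage 1 (CLIP -2 3): clip(-4,-2,3)=-2, clip(-4,-2,3)=-2, clip(6,-2,3)=3, clip(1,-2,3)=1, clip(5,-2,3)=3, clip(-1,-2,3)=-1 -> [-2, -2, 3, 1, 3, -1]
Stage 2 (DELAY): [0, -2, -2, 3, 1, 3] = [0, -2, -2, 3, 1, 3] -> [0, -2, -2, 3, 1, 3]
Stage 3 (CLIP 0 1): clip(0,0,1)=0, clip(-2,0,1)=0, clip(-2,0,1)=0, clip(3,0,1)=1, clip(1,0,1)=1, clip(3,0,1)=1 -> [0, 0, 0, 1, 1, 1]
Stage 4 (SUM): sum[0..0]=0, sum[0..1]=0, sum[0..2]=0, sum[0..3]=1, sum[0..4]=2, sum[0..5]=3 -> [0, 0, 0, 1, 2, 3]
Stage 5 (CLIP 0 8): clip(0,0,8)=0, clip(0,0,8)=0, clip(0,0,8)=0, clip(1,0,8)=1, clip(2,0,8)=2, clip(3,0,8)=3 -> [0, 0, 0, 1, 2, 3]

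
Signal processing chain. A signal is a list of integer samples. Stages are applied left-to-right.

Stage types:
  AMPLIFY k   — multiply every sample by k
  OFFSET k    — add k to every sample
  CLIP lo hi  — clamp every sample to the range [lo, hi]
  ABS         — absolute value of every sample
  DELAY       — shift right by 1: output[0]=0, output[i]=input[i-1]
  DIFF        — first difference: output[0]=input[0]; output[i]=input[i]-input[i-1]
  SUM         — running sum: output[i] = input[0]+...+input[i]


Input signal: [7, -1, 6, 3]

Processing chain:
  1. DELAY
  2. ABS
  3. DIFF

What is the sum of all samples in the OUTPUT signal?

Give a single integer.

Answer: 6

Derivation:
Input: [7, -1, 6, 3]
Stage 1 (DELAY): [0, 7, -1, 6] = [0, 7, -1, 6] -> [0, 7, -1, 6]
Stage 2 (ABS): |0|=0, |7|=7, |-1|=1, |6|=6 -> [0, 7, 1, 6]
Stage 3 (DIFF): s[0]=0, 7-0=7, 1-7=-6, 6-1=5 -> [0, 7, -6, 5]
Output sum: 6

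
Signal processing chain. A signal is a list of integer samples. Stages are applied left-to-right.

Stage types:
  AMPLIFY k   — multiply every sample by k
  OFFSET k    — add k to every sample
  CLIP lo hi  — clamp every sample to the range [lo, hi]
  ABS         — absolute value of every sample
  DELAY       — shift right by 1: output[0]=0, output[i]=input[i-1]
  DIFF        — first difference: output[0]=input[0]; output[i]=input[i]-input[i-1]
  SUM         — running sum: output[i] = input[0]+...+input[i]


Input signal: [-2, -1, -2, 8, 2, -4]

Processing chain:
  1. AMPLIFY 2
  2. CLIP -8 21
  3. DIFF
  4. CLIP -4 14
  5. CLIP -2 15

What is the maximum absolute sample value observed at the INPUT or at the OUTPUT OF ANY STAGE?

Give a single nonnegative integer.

Input: [-2, -1, -2, 8, 2, -4] (max |s|=8)
Stage 1 (AMPLIFY 2): -2*2=-4, -1*2=-2, -2*2=-4, 8*2=16, 2*2=4, -4*2=-8 -> [-4, -2, -4, 16, 4, -8] (max |s|=16)
Stage 2 (CLIP -8 21): clip(-4,-8,21)=-4, clip(-2,-8,21)=-2, clip(-4,-8,21)=-4, clip(16,-8,21)=16, clip(4,-8,21)=4, clip(-8,-8,21)=-8 -> [-4, -2, -4, 16, 4, -8] (max |s|=16)
Stage 3 (DIFF): s[0]=-4, -2--4=2, -4--2=-2, 16--4=20, 4-16=-12, -8-4=-12 -> [-4, 2, -2, 20, -12, -12] (max |s|=20)
Stage 4 (CLIP -4 14): clip(-4,-4,14)=-4, clip(2,-4,14)=2, clip(-2,-4,14)=-2, clip(20,-4,14)=14, clip(-12,-4,14)=-4, clip(-12,-4,14)=-4 -> [-4, 2, -2, 14, -4, -4] (max |s|=14)
Stage 5 (CLIP -2 15): clip(-4,-2,15)=-2, clip(2,-2,15)=2, clip(-2,-2,15)=-2, clip(14,-2,15)=14, clip(-4,-2,15)=-2, clip(-4,-2,15)=-2 -> [-2, 2, -2, 14, -2, -2] (max |s|=14)
Overall max amplitude: 20

Answer: 20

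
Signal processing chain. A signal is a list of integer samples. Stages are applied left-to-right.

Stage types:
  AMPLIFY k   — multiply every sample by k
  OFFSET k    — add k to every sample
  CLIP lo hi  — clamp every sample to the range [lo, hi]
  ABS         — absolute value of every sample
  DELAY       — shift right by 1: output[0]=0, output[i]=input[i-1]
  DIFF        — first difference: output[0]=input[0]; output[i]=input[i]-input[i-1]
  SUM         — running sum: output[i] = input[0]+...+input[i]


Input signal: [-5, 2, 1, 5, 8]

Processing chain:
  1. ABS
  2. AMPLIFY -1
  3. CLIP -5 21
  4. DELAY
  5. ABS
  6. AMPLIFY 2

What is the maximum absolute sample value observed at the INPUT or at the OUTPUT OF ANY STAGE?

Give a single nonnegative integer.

Input: [-5, 2, 1, 5, 8] (max |s|=8)
Stage 1 (ABS): |-5|=5, |2|=2, |1|=1, |5|=5, |8|=8 -> [5, 2, 1, 5, 8] (max |s|=8)
Stage 2 (AMPLIFY -1): 5*-1=-5, 2*-1=-2, 1*-1=-1, 5*-1=-5, 8*-1=-8 -> [-5, -2, -1, -5, -8] (max |s|=8)
Stage 3 (CLIP -5 21): clip(-5,-5,21)=-5, clip(-2,-5,21)=-2, clip(-1,-5,21)=-1, clip(-5,-5,21)=-5, clip(-8,-5,21)=-5 -> [-5, -2, -1, -5, -5] (max |s|=5)
Stage 4 (DELAY): [0, -5, -2, -1, -5] = [0, -5, -2, -1, -5] -> [0, -5, -2, -1, -5] (max |s|=5)
Stage 5 (ABS): |0|=0, |-5|=5, |-2|=2, |-1|=1, |-5|=5 -> [0, 5, 2, 1, 5] (max |s|=5)
Stage 6 (AMPLIFY 2): 0*2=0, 5*2=10, 2*2=4, 1*2=2, 5*2=10 -> [0, 10, 4, 2, 10] (max |s|=10)
Overall max amplitude: 10

Answer: 10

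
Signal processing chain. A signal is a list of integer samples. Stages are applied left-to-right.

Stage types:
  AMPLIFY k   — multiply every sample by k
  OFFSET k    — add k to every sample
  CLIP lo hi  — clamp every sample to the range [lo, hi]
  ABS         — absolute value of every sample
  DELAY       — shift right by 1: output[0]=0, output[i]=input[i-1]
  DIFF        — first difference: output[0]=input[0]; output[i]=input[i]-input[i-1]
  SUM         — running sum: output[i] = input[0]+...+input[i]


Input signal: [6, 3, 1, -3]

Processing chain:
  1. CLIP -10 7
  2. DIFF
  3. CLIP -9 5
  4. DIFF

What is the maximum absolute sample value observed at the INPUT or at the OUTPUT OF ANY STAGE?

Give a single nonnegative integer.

Input: [6, 3, 1, -3] (max |s|=6)
Stage 1 (CLIP -10 7): clip(6,-10,7)=6, clip(3,-10,7)=3, clip(1,-10,7)=1, clip(-3,-10,7)=-3 -> [6, 3, 1, -3] (max |s|=6)
Stage 2 (DIFF): s[0]=6, 3-6=-3, 1-3=-2, -3-1=-4 -> [6, -3, -2, -4] (max |s|=6)
Stage 3 (CLIP -9 5): clip(6,-9,5)=5, clip(-3,-9,5)=-3, clip(-2,-9,5)=-2, clip(-4,-9,5)=-4 -> [5, -3, -2, -4] (max |s|=5)
Stage 4 (DIFF): s[0]=5, -3-5=-8, -2--3=1, -4--2=-2 -> [5, -8, 1, -2] (max |s|=8)
Overall max amplitude: 8

Answer: 8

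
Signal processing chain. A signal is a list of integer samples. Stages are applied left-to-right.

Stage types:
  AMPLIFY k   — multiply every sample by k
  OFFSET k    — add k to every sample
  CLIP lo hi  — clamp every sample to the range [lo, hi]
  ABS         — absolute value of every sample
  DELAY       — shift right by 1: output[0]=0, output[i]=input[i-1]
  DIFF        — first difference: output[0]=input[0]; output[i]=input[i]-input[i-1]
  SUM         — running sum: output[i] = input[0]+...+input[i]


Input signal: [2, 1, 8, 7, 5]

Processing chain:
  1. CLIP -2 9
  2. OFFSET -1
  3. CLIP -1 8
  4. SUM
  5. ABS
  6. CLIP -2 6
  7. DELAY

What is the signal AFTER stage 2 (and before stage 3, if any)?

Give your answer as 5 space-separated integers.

Answer: 1 0 7 6 4

Derivation:
Input: [2, 1, 8, 7, 5]
Stage 1 (CLIP -2 9): clip(2,-2,9)=2, clip(1,-2,9)=1, clip(8,-2,9)=8, clip(7,-2,9)=7, clip(5,-2,9)=5 -> [2, 1, 8, 7, 5]
Stage 2 (OFFSET -1): 2+-1=1, 1+-1=0, 8+-1=7, 7+-1=6, 5+-1=4 -> [1, 0, 7, 6, 4]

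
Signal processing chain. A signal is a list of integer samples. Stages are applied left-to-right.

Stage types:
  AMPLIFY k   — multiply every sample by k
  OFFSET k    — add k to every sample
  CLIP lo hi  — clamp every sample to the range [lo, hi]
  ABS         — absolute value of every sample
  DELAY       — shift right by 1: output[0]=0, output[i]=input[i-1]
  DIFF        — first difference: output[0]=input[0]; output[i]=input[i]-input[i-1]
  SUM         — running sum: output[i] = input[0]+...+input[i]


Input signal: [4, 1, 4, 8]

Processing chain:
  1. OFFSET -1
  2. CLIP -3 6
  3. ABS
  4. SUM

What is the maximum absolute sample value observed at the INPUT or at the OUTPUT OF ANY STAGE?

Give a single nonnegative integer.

Input: [4, 1, 4, 8] (max |s|=8)
Stage 1 (OFFSET -1): 4+-1=3, 1+-1=0, 4+-1=3, 8+-1=7 -> [3, 0, 3, 7] (max |s|=7)
Stage 2 (CLIP -3 6): clip(3,-3,6)=3, clip(0,-3,6)=0, clip(3,-3,6)=3, clip(7,-3,6)=6 -> [3, 0, 3, 6] (max |s|=6)
Stage 3 (ABS): |3|=3, |0|=0, |3|=3, |6|=6 -> [3, 0, 3, 6] (max |s|=6)
Stage 4 (SUM): sum[0..0]=3, sum[0..1]=3, sum[0..2]=6, sum[0..3]=12 -> [3, 3, 6, 12] (max |s|=12)
Overall max amplitude: 12

Answer: 12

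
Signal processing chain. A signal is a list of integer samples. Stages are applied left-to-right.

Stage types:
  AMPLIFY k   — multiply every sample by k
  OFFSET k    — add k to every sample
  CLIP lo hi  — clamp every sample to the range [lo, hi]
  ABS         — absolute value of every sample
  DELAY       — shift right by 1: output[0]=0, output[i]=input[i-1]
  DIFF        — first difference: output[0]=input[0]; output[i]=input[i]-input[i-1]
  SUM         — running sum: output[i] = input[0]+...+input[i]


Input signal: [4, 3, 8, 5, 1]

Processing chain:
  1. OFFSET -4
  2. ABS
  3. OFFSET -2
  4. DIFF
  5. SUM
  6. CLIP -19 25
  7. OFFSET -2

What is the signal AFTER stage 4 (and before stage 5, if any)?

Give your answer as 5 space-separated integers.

Answer: -2 1 3 -3 2

Derivation:
Input: [4, 3, 8, 5, 1]
Stage 1 (OFFSET -4): 4+-4=0, 3+-4=-1, 8+-4=4, 5+-4=1, 1+-4=-3 -> [0, -1, 4, 1, -3]
Stage 2 (ABS): |0|=0, |-1|=1, |4|=4, |1|=1, |-3|=3 -> [0, 1, 4, 1, 3]
Stage 3 (OFFSET -2): 0+-2=-2, 1+-2=-1, 4+-2=2, 1+-2=-1, 3+-2=1 -> [-2, -1, 2, -1, 1]
Stage 4 (DIFF): s[0]=-2, -1--2=1, 2--1=3, -1-2=-3, 1--1=2 -> [-2, 1, 3, -3, 2]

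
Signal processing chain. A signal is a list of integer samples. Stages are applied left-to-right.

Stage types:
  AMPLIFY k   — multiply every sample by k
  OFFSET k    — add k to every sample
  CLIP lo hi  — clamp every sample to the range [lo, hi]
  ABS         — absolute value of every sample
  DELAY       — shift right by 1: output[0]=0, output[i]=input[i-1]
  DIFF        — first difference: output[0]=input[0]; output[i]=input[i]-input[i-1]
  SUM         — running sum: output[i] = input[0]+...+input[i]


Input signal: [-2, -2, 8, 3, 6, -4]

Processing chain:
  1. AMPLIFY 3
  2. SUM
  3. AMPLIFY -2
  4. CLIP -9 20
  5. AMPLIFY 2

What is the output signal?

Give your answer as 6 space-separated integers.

Answer: 24 40 -18 -18 -18 -18

Derivation:
Input: [-2, -2, 8, 3, 6, -4]
Stage 1 (AMPLIFY 3): -2*3=-6, -2*3=-6, 8*3=24, 3*3=9, 6*3=18, -4*3=-12 -> [-6, -6, 24, 9, 18, -12]
Stage 2 (SUM): sum[0..0]=-6, sum[0..1]=-12, sum[0..2]=12, sum[0..3]=21, sum[0..4]=39, sum[0..5]=27 -> [-6, -12, 12, 21, 39, 27]
Stage 3 (AMPLIFY -2): -6*-2=12, -12*-2=24, 12*-2=-24, 21*-2=-42, 39*-2=-78, 27*-2=-54 -> [12, 24, -24, -42, -78, -54]
Stage 4 (CLIP -9 20): clip(12,-9,20)=12, clip(24,-9,20)=20, clip(-24,-9,20)=-9, clip(-42,-9,20)=-9, clip(-78,-9,20)=-9, clip(-54,-9,20)=-9 -> [12, 20, -9, -9, -9, -9]
Stage 5 (AMPLIFY 2): 12*2=24, 20*2=40, -9*2=-18, -9*2=-18, -9*2=-18, -9*2=-18 -> [24, 40, -18, -18, -18, -18]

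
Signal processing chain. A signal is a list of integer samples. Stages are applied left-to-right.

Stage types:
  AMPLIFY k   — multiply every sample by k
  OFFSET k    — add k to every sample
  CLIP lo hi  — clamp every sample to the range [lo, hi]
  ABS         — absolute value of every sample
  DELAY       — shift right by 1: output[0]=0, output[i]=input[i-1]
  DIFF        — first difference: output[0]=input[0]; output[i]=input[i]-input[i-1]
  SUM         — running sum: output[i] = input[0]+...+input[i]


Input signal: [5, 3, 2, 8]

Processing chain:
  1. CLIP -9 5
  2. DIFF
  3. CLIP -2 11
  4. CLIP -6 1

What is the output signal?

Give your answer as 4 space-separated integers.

Answer: 1 -2 -1 1

Derivation:
Input: [5, 3, 2, 8]
Stage 1 (CLIP -9 5): clip(5,-9,5)=5, clip(3,-9,5)=3, clip(2,-9,5)=2, clip(8,-9,5)=5 -> [5, 3, 2, 5]
Stage 2 (DIFF): s[0]=5, 3-5=-2, 2-3=-1, 5-2=3 -> [5, -2, -1, 3]
Stage 3 (CLIP -2 11): clip(5,-2,11)=5, clip(-2,-2,11)=-2, clip(-1,-2,11)=-1, clip(3,-2,11)=3 -> [5, -2, -1, 3]
Stage 4 (CLIP -6 1): clip(5,-6,1)=1, clip(-2,-6,1)=-2, clip(-1,-6,1)=-1, clip(3,-6,1)=1 -> [1, -2, -1, 1]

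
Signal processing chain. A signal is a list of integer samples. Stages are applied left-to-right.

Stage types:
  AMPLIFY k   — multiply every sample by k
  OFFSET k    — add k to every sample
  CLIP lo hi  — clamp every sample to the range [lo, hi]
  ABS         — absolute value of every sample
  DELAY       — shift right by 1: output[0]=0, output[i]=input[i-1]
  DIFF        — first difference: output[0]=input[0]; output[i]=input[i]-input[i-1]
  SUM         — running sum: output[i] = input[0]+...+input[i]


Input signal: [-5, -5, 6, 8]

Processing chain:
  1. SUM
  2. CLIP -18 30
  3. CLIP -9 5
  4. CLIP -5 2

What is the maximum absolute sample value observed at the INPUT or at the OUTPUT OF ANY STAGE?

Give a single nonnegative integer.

Answer: 10

Derivation:
Input: [-5, -5, 6, 8] (max |s|=8)
Stage 1 (SUM): sum[0..0]=-5, sum[0..1]=-10, sum[0..2]=-4, sum[0..3]=4 -> [-5, -10, -4, 4] (max |s|=10)
Stage 2 (CLIP -18 30): clip(-5,-18,30)=-5, clip(-10,-18,30)=-10, clip(-4,-18,30)=-4, clip(4,-18,30)=4 -> [-5, -10, -4, 4] (max |s|=10)
Stage 3 (CLIP -9 5): clip(-5,-9,5)=-5, clip(-10,-9,5)=-9, clip(-4,-9,5)=-4, clip(4,-9,5)=4 -> [-5, -9, -4, 4] (max |s|=9)
Stage 4 (CLIP -5 2): clip(-5,-5,2)=-5, clip(-9,-5,2)=-5, clip(-4,-5,2)=-4, clip(4,-5,2)=2 -> [-5, -5, -4, 2] (max |s|=5)
Overall max amplitude: 10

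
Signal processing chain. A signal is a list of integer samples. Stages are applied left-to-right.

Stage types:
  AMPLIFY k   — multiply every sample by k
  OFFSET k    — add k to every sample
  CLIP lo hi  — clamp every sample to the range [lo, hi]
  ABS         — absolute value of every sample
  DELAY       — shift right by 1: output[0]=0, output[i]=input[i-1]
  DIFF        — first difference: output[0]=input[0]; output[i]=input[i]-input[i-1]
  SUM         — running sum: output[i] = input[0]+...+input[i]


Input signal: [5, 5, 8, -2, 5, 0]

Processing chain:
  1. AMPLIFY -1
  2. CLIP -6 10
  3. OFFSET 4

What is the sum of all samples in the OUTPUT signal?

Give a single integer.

Answer: 5

Derivation:
Input: [5, 5, 8, -2, 5, 0]
Stage 1 (AMPLIFY -1): 5*-1=-5, 5*-1=-5, 8*-1=-8, -2*-1=2, 5*-1=-5, 0*-1=0 -> [-5, -5, -8, 2, -5, 0]
Stage 2 (CLIP -6 10): clip(-5,-6,10)=-5, clip(-5,-6,10)=-5, clip(-8,-6,10)=-6, clip(2,-6,10)=2, clip(-5,-6,10)=-5, clip(0,-6,10)=0 -> [-5, -5, -6, 2, -5, 0]
Stage 3 (OFFSET 4): -5+4=-1, -5+4=-1, -6+4=-2, 2+4=6, -5+4=-1, 0+4=4 -> [-1, -1, -2, 6, -1, 4]
Output sum: 5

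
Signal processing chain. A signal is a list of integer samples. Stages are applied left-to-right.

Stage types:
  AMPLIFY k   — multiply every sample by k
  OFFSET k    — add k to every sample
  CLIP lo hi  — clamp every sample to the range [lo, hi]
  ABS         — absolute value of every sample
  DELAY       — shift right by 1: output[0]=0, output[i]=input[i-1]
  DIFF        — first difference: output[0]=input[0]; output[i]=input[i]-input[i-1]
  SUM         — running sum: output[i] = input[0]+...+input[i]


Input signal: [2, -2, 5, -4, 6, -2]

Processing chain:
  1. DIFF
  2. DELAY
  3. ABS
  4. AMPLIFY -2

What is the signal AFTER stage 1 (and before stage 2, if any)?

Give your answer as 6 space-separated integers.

Input: [2, -2, 5, -4, 6, -2]
Stage 1 (DIFF): s[0]=2, -2-2=-4, 5--2=7, -4-5=-9, 6--4=10, -2-6=-8 -> [2, -4, 7, -9, 10, -8]

Answer: 2 -4 7 -9 10 -8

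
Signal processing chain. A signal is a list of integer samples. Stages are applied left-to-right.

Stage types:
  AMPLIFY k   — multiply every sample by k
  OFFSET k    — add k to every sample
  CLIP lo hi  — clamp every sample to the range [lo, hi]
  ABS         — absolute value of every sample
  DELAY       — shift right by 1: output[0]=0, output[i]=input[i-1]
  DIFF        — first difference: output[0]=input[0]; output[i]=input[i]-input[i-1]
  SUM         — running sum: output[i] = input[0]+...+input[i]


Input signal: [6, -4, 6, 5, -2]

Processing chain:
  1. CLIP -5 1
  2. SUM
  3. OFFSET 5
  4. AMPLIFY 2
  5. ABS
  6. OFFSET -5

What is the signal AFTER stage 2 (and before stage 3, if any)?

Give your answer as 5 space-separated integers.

Input: [6, -4, 6, 5, -2]
Stage 1 (CLIP -5 1): clip(6,-5,1)=1, clip(-4,-5,1)=-4, clip(6,-5,1)=1, clip(5,-5,1)=1, clip(-2,-5,1)=-2 -> [1, -4, 1, 1, -2]
Stage 2 (SUM): sum[0..0]=1, sum[0..1]=-3, sum[0..2]=-2, sum[0..3]=-1, sum[0..4]=-3 -> [1, -3, -2, -1, -3]

Answer: 1 -3 -2 -1 -3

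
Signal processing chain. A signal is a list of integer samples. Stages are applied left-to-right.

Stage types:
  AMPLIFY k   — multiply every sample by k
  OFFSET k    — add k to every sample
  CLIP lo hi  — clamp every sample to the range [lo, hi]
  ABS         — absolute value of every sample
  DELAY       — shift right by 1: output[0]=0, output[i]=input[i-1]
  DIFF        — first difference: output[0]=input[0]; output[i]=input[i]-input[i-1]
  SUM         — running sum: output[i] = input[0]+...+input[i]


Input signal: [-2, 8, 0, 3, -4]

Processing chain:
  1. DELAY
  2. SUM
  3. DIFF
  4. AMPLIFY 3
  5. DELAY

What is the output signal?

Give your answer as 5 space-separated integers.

Input: [-2, 8, 0, 3, -4]
Stage 1 (DELAY): [0, -2, 8, 0, 3] = [0, -2, 8, 0, 3] -> [0, -2, 8, 0, 3]
Stage 2 (SUM): sum[0..0]=0, sum[0..1]=-2, sum[0..2]=6, sum[0..3]=6, sum[0..4]=9 -> [0, -2, 6, 6, 9]
Stage 3 (DIFF): s[0]=0, -2-0=-2, 6--2=8, 6-6=0, 9-6=3 -> [0, -2, 8, 0, 3]
Stage 4 (AMPLIFY 3): 0*3=0, -2*3=-6, 8*3=24, 0*3=0, 3*3=9 -> [0, -6, 24, 0, 9]
Stage 5 (DELAY): [0, 0, -6, 24, 0] = [0, 0, -6, 24, 0] -> [0, 0, -6, 24, 0]

Answer: 0 0 -6 24 0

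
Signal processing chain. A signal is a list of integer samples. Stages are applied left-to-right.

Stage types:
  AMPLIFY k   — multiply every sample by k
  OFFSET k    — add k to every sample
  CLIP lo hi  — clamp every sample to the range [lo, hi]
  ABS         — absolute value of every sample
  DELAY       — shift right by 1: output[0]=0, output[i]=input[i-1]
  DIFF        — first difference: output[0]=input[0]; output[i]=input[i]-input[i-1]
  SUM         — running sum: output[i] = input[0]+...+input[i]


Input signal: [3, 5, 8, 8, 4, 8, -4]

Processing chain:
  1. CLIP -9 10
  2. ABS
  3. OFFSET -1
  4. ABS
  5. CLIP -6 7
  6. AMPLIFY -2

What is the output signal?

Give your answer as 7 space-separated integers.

Input: [3, 5, 8, 8, 4, 8, -4]
Stage 1 (CLIP -9 10): clip(3,-9,10)=3, clip(5,-9,10)=5, clip(8,-9,10)=8, clip(8,-9,10)=8, clip(4,-9,10)=4, clip(8,-9,10)=8, clip(-4,-9,10)=-4 -> [3, 5, 8, 8, 4, 8, -4]
Stage 2 (ABS): |3|=3, |5|=5, |8|=8, |8|=8, |4|=4, |8|=8, |-4|=4 -> [3, 5, 8, 8, 4, 8, 4]
Stage 3 (OFFSET -1): 3+-1=2, 5+-1=4, 8+-1=7, 8+-1=7, 4+-1=3, 8+-1=7, 4+-1=3 -> [2, 4, 7, 7, 3, 7, 3]
Stage 4 (ABS): |2|=2, |4|=4, |7|=7, |7|=7, |3|=3, |7|=7, |3|=3 -> [2, 4, 7, 7, 3, 7, 3]
Stage 5 (CLIP -6 7): clip(2,-6,7)=2, clip(4,-6,7)=4, clip(7,-6,7)=7, clip(7,-6,7)=7, clip(3,-6,7)=3, clip(7,-6,7)=7, clip(3,-6,7)=3 -> [2, 4, 7, 7, 3, 7, 3]
Stage 6 (AMPLIFY -2): 2*-2=-4, 4*-2=-8, 7*-2=-14, 7*-2=-14, 3*-2=-6, 7*-2=-14, 3*-2=-6 -> [-4, -8, -14, -14, -6, -14, -6]

Answer: -4 -8 -14 -14 -6 -14 -6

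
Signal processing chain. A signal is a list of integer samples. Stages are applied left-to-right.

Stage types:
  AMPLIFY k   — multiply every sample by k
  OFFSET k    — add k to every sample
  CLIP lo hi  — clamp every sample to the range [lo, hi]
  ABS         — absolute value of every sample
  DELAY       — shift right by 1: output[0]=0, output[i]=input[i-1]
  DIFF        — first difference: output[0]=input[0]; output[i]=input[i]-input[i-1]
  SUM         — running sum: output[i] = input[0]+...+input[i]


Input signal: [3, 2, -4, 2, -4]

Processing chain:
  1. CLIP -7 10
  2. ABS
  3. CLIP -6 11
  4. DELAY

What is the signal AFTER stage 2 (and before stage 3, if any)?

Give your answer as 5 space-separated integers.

Input: [3, 2, -4, 2, -4]
Stage 1 (CLIP -7 10): clip(3,-7,10)=3, clip(2,-7,10)=2, clip(-4,-7,10)=-4, clip(2,-7,10)=2, clip(-4,-7,10)=-4 -> [3, 2, -4, 2, -4]
Stage 2 (ABS): |3|=3, |2|=2, |-4|=4, |2|=2, |-4|=4 -> [3, 2, 4, 2, 4]

Answer: 3 2 4 2 4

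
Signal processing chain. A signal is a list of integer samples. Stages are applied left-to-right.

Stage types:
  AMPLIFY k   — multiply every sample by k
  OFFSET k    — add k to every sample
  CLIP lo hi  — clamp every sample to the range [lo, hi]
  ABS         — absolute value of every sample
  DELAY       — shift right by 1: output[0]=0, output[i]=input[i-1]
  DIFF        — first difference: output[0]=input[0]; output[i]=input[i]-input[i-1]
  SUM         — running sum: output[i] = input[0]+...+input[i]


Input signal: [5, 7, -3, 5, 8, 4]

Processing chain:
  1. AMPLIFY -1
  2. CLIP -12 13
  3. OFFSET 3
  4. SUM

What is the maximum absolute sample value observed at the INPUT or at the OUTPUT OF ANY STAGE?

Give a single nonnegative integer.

Answer: 8

Derivation:
Input: [5, 7, -3, 5, 8, 4] (max |s|=8)
Stage 1 (AMPLIFY -1): 5*-1=-5, 7*-1=-7, -3*-1=3, 5*-1=-5, 8*-1=-8, 4*-1=-4 -> [-5, -7, 3, -5, -8, -4] (max |s|=8)
Stage 2 (CLIP -12 13): clip(-5,-12,13)=-5, clip(-7,-12,13)=-7, clip(3,-12,13)=3, clip(-5,-12,13)=-5, clip(-8,-12,13)=-8, clip(-4,-12,13)=-4 -> [-5, -7, 3, -5, -8, -4] (max |s|=8)
Stage 3 (OFFSET 3): -5+3=-2, -7+3=-4, 3+3=6, -5+3=-2, -8+3=-5, -4+3=-1 -> [-2, -4, 6, -2, -5, -1] (max |s|=6)
Stage 4 (SUM): sum[0..0]=-2, sum[0..1]=-6, sum[0..2]=0, sum[0..3]=-2, sum[0..4]=-7, sum[0..5]=-8 -> [-2, -6, 0, -2, -7, -8] (max |s|=8)
Overall max amplitude: 8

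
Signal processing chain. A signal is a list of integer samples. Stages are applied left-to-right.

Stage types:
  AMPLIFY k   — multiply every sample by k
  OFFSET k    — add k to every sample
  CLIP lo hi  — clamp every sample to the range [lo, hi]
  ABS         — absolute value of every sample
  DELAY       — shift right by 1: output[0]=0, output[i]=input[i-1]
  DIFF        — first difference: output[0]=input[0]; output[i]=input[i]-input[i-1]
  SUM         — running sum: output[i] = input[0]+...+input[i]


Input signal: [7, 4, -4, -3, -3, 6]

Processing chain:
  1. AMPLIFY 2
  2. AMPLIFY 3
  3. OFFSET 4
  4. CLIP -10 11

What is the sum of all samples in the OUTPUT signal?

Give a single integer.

Answer: 3

Derivation:
Input: [7, 4, -4, -3, -3, 6]
Stage 1 (AMPLIFY 2): 7*2=14, 4*2=8, -4*2=-8, -3*2=-6, -3*2=-6, 6*2=12 -> [14, 8, -8, -6, -6, 12]
Stage 2 (AMPLIFY 3): 14*3=42, 8*3=24, -8*3=-24, -6*3=-18, -6*3=-18, 12*3=36 -> [42, 24, -24, -18, -18, 36]
Stage 3 (OFFSET 4): 42+4=46, 24+4=28, -24+4=-20, -18+4=-14, -18+4=-14, 36+4=40 -> [46, 28, -20, -14, -14, 40]
Stage 4 (CLIP -10 11): clip(46,-10,11)=11, clip(28,-10,11)=11, clip(-20,-10,11)=-10, clip(-14,-10,11)=-10, clip(-14,-10,11)=-10, clip(40,-10,11)=11 -> [11, 11, -10, -10, -10, 11]
Output sum: 3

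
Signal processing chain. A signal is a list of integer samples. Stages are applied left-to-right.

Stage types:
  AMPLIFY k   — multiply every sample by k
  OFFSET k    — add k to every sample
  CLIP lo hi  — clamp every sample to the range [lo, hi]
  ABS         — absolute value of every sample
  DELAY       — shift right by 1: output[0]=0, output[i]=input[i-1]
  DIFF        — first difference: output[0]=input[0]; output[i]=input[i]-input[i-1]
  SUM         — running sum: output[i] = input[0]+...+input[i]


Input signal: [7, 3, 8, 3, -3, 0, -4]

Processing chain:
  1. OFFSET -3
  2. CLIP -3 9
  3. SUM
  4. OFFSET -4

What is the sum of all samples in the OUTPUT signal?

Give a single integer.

Input: [7, 3, 8, 3, -3, 0, -4]
Stage 1 (OFFSET -3): 7+-3=4, 3+-3=0, 8+-3=5, 3+-3=0, -3+-3=-6, 0+-3=-3, -4+-3=-7 -> [4, 0, 5, 0, -6, -3, -7]
Stage 2 (CLIP -3 9): clip(4,-3,9)=4, clip(0,-3,9)=0, clip(5,-3,9)=5, clip(0,-3,9)=0, clip(-6,-3,9)=-3, clip(-3,-3,9)=-3, clip(-7,-3,9)=-3 -> [4, 0, 5, 0, -3, -3, -3]
Stage 3 (SUM): sum[0..0]=4, sum[0..1]=4, sum[0..2]=9, sum[0..3]=9, sum[0..4]=6, sum[0..5]=3, sum[0..6]=0 -> [4, 4, 9, 9, 6, 3, 0]
Stage 4 (OFFSET -4): 4+-4=0, 4+-4=0, 9+-4=5, 9+-4=5, 6+-4=2, 3+-4=-1, 0+-4=-4 -> [0, 0, 5, 5, 2, -1, -4]
Output sum: 7

Answer: 7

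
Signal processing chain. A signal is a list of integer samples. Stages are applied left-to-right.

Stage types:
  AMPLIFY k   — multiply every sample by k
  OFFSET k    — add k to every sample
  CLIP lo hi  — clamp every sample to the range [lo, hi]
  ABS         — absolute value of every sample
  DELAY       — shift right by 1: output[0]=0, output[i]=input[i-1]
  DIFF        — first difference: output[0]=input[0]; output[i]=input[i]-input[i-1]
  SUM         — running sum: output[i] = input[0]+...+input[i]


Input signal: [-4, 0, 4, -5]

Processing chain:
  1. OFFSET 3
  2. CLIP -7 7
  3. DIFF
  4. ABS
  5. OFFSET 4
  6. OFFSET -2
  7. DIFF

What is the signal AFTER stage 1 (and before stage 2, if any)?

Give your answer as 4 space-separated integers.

Answer: -1 3 7 -2

Derivation:
Input: [-4, 0, 4, -5]
Stage 1 (OFFSET 3): -4+3=-1, 0+3=3, 4+3=7, -5+3=-2 -> [-1, 3, 7, -2]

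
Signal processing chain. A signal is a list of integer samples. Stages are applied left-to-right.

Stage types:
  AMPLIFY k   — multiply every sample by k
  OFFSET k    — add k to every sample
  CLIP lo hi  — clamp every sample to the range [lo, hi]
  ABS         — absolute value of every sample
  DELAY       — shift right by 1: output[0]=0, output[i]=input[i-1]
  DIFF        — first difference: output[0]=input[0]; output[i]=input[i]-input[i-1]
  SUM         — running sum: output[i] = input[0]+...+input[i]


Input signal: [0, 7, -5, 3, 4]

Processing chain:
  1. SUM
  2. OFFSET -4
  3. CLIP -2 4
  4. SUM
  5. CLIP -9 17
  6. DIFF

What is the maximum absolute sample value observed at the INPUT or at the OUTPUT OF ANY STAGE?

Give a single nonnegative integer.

Input: [0, 7, -5, 3, 4] (max |s|=7)
Stage 1 (SUM): sum[0..0]=0, sum[0..1]=7, sum[0..2]=2, sum[0..3]=5, sum[0..4]=9 -> [0, 7, 2, 5, 9] (max |s|=9)
Stage 2 (OFFSET -4): 0+-4=-4, 7+-4=3, 2+-4=-2, 5+-4=1, 9+-4=5 -> [-4, 3, -2, 1, 5] (max |s|=5)
Stage 3 (CLIP -2 4): clip(-4,-2,4)=-2, clip(3,-2,4)=3, clip(-2,-2,4)=-2, clip(1,-2,4)=1, clip(5,-2,4)=4 -> [-2, 3, -2, 1, 4] (max |s|=4)
Stage 4 (SUM): sum[0..0]=-2, sum[0..1]=1, sum[0..2]=-1, sum[0..3]=0, sum[0..4]=4 -> [-2, 1, -1, 0, 4] (max |s|=4)
Stage 5 (CLIP -9 17): clip(-2,-9,17)=-2, clip(1,-9,17)=1, clip(-1,-9,17)=-1, clip(0,-9,17)=0, clip(4,-9,17)=4 -> [-2, 1, -1, 0, 4] (max |s|=4)
Stage 6 (DIFF): s[0]=-2, 1--2=3, -1-1=-2, 0--1=1, 4-0=4 -> [-2, 3, -2, 1, 4] (max |s|=4)
Overall max amplitude: 9

Answer: 9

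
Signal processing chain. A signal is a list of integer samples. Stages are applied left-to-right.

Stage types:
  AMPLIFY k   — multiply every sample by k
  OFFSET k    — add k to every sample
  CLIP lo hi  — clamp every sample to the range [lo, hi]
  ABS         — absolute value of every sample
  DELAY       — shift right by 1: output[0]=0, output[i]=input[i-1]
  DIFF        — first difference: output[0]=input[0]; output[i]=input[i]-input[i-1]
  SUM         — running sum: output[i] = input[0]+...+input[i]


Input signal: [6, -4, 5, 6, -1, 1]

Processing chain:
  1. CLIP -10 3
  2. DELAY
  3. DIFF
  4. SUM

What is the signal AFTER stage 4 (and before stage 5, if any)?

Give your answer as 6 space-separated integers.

Answer: 0 3 -4 3 3 -1

Derivation:
Input: [6, -4, 5, 6, -1, 1]
Stage 1 (CLIP -10 3): clip(6,-10,3)=3, clip(-4,-10,3)=-4, clip(5,-10,3)=3, clip(6,-10,3)=3, clip(-1,-10,3)=-1, clip(1,-10,3)=1 -> [3, -4, 3, 3, -1, 1]
Stage 2 (DELAY): [0, 3, -4, 3, 3, -1] = [0, 3, -4, 3, 3, -1] -> [0, 3, -4, 3, 3, -1]
Stage 3 (DIFF): s[0]=0, 3-0=3, -4-3=-7, 3--4=7, 3-3=0, -1-3=-4 -> [0, 3, -7, 7, 0, -4]
Stage 4 (SUM): sum[0..0]=0, sum[0..1]=3, sum[0..2]=-4, sum[0..3]=3, sum[0..4]=3, sum[0..5]=-1 -> [0, 3, -4, 3, 3, -1]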